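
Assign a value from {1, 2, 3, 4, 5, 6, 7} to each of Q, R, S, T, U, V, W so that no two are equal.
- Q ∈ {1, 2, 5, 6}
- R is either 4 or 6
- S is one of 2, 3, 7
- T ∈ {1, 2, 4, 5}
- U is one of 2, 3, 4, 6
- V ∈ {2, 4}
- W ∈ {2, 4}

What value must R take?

6

The 7 variables draw from only 7 values {1, 2, 3, 4, 5, 6, 7}, so each is used; only S can be 7, hence S = 7.
The 6 still-open variables together cover exactly {1, 2, 3, 4, 5, 6} — 6 values for 6 variables — and 3 appears only in U's list, so U = 3.
V and W share exactly the 2 values {2, 4}; by pigeonhole those values go to them, so strike 2, 4 from Q, R, T.
So R = 6.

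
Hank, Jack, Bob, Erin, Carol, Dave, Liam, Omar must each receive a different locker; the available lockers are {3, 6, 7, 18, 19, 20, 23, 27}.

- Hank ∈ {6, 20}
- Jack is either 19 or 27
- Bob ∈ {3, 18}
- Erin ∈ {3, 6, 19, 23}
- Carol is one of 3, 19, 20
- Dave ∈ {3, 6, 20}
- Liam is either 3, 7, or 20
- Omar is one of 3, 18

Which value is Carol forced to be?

The 8 variables together cover exactly {3, 6, 7, 18, 19, 20, 23, 27} — 8 values for 8 variables — and 7 appears only in Liam's list, so Liam = 7.
Among the 7 still-open variables, 23 fits only Erin (and all 7 values in {3, 6, 18, 19, 20, 23, 27} must be used), so Erin = 23.
Among the 6 still-open variables, 27 fits only Jack (and all 6 values in {3, 6, 18, 19, 20, 27} must be used), so Jack = 27.
Among the 5 still-open variables, 19 fits only Carol (and all 5 values in {3, 6, 18, 19, 20} must be used), so Carol = 19.

19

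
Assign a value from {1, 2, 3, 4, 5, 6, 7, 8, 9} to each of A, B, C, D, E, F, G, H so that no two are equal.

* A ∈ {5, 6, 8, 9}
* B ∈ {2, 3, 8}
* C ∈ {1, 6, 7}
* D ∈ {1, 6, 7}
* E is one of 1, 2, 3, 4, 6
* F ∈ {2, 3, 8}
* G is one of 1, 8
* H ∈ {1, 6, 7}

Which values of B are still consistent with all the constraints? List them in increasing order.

2, 3

C, D, H between them cover only {1, 6, 7} — a naked triple. Remove those values from A, E, G.
That leaves G = 8. Strike 8 from A, B, F.
B and F between them cover only {2, 3} — a naked pair. Remove those values from E.
E's domain is down to {4}, so E = 4.
No further eliminations apply; B can still be any of 2, 3.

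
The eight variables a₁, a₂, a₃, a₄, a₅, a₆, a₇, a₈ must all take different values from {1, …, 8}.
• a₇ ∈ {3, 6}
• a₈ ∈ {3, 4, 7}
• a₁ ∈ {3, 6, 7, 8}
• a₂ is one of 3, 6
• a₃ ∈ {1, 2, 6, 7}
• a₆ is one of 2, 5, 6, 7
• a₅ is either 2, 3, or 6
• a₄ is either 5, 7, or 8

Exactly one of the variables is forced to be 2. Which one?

a₅

The 8 variables draw from only 8 values {1, 2, 3, 4, 5, 6, 7, 8}, so each is used; only a₃ can be 1, hence a₃ = 1.
Among the 7 still-open variables, 4 fits only a₈ (and all 7 values in {2, 3, 4, 5, 6, 7, 8} must be used), so a₈ = 4.
a₂ and a₇ between them cover only {3, 6} — a naked pair. Remove those values from a₁, a₅, a₆.
So 2 goes to a₅.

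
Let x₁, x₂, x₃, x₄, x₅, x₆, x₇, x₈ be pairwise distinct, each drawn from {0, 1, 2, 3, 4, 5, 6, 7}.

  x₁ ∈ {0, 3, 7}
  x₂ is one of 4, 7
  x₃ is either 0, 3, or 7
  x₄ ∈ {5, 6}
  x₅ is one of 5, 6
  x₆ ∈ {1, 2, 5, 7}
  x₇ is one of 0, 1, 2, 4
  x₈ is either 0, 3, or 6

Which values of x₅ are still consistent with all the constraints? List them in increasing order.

5, 6

x₄ and x₅ between them cover only {5, 6} — a naked pair. Remove those values from x₆, x₈.
x₁, x₃, x₈ share exactly the 3 values {0, 3, 7}; by pigeonhole those values go to them, so strike 0, 3, 7 from x₂, x₆, x₇.
x₂'s domain is down to {4}, so x₂ = 4. Eliminate 4 elsewhere: x₇.
No further eliminations apply; x₅ can still be any of 5, 6.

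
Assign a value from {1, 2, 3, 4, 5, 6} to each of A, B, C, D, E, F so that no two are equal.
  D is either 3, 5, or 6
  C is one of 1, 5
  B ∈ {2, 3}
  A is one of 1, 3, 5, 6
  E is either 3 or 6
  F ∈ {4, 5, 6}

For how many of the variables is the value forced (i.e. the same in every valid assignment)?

2

The 6 variables together cover exactly {1, 2, 3, 4, 5, 6} — 6 values for 6 variables — and 2 appears only in B's list, so B = 2.
The 5 still-open variables together cover exactly {1, 3, 4, 5, 6} — 5 values for 5 variables — and 4 appears only in F's list, so F = 4.
Determined: B=2, F=4. The other variables each still have more than one consistent value. That makes 2.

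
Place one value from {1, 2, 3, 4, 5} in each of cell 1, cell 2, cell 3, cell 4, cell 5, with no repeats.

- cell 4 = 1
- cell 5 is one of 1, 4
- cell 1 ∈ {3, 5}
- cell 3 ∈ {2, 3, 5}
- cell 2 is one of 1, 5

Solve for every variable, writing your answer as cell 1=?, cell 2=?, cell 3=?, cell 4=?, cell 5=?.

cell 4 has just one choice, so cell 4 = 1. Remove 1 from cell 2, cell 5.
That leaves cell 5 = 4.
cell 2 has just one choice, so cell 2 = 5. So cell 1, cell 3 can't be 5.
cell 1 has just one choice, so cell 1 = 3. Remove 3 from cell 3.
That leaves cell 3 = 2.

cell 1=3, cell 2=5, cell 3=2, cell 4=1, cell 5=4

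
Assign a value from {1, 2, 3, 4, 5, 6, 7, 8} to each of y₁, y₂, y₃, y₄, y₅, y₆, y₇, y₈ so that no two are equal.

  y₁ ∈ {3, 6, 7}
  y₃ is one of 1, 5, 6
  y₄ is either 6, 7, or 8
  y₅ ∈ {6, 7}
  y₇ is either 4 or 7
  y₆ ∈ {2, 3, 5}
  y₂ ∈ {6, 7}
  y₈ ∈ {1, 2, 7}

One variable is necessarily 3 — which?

y₁

The 8 variables together cover exactly {1, 2, 3, 4, 5, 6, 7, 8} — 8 values for 8 variables — and 4 appears only in y₇'s list, so y₇ = 4.
The 7 still-open variables draw from only 7 values {1, 2, 3, 5, 6, 7, 8}, so each is used; only y₄ can be 8, hence y₄ = 8.
y₂ and y₅ between them cover only {6, 7} — a naked pair. Remove those values from y₁, y₃, y₈.
So 3 goes to y₁.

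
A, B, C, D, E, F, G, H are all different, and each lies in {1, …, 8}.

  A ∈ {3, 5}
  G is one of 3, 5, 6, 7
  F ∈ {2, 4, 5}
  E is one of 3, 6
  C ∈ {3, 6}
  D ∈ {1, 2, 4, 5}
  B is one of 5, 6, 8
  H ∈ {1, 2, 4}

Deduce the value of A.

5

Among the 8 variables, 7 fits only G (and all 8 values in {1, 2, 3, 4, 5, 6, 7, 8} must be used), so G = 7.
The 7 still-open variables together cover exactly {1, 2, 3, 4, 5, 6, 8} — 7 values for 7 variables — and 8 appears only in B's list, so B = 8.
C and E between them cover only {3, 6} — a naked pair. Remove those values from A.
So A = 5.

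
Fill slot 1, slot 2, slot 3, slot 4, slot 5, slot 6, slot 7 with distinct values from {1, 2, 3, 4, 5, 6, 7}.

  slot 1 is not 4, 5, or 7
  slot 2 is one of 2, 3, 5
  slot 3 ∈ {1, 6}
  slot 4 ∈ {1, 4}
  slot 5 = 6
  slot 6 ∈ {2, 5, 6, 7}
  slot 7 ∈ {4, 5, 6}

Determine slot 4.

slot 5 must be 6 (only option left). Remove 6 from slot 1, slot 3, slot 6, slot 7.
That leaves slot 3 = 1. Eliminate 1 elsewhere: slot 1, slot 4.
So slot 4 = 4.

4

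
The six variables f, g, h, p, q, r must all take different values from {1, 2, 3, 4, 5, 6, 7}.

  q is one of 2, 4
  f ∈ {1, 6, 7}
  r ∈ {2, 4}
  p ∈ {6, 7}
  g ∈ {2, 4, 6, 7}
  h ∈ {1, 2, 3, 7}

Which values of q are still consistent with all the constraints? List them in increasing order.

2, 4

Among the 6 variables, 3 fits only h (and all 6 values in {1, 2, 3, 4, 6, 7} must be used), so h = 3.
Among the 5 still-open variables, 1 fits only f (and all 5 values in {1, 2, 4, 6, 7} must be used), so f = 1.
q and r between them cover only {2, 4} — a naked pair. Remove those values from g.
No further eliminations apply; q can still be any of 2, 4.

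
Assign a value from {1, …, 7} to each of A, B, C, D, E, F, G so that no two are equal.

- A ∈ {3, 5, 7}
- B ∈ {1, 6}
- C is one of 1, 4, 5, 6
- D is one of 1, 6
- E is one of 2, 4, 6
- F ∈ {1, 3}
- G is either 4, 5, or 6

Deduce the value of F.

The 7 variables together cover exactly {1, 2, 3, 4, 5, 6, 7} — 7 values for 7 variables — and 2 appears only in E's list, so E = 2.
Among the 6 still-open variables, 7 fits only A (and all 6 values in {1, 3, 4, 5, 6, 7} must be used), so A = 7.
The 5 still-open variables draw from only 5 values {1, 3, 4, 5, 6}, so each is used; only F can be 3, hence F = 3.

3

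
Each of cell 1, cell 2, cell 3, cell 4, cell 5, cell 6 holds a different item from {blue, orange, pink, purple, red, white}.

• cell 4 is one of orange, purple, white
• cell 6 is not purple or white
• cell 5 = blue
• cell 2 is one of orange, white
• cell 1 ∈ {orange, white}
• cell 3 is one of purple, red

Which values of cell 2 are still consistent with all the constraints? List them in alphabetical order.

orange, white

cell 5's domain is down to {blue}, so cell 5 = blue. So cell 6 can't be blue.
Among the 5 still-open variables, pink fits only cell 6 (and all 5 values in {orange, pink, purple, red, white} must be used), so cell 6 = pink.
The 4 still-open variables together cover exactly {orange, purple, red, white} — 4 values for 4 variables — and red appears only in cell 3's list, so cell 3 = red.
The 3 still-open variables draw from only 3 values {orange, purple, white}, so each is used; only cell 4 can be purple, hence cell 4 = purple.
No further eliminations apply; cell 2 can still be any of orange, white.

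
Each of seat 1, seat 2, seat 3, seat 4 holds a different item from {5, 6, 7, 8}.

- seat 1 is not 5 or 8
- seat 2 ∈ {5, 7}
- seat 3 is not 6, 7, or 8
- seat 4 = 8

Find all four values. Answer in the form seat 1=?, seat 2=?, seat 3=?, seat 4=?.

seat 3 must be 5 (only option left). Eliminate 5 elsewhere: seat 2.
That leaves seat 4 = 8.
seat 2 must be 7 (only option left). Remove 7 from seat 1.
That leaves seat 1 = 6.

seat 1=6, seat 2=7, seat 3=5, seat 4=8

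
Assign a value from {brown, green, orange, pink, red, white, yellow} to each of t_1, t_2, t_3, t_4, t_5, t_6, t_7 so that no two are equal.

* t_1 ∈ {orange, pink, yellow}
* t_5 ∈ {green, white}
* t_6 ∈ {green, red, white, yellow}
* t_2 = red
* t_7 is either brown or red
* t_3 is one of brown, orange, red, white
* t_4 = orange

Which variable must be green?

t_2 has just one choice, so t_2 = red. Eliminate red elsewhere: t_3, t_6, t_7.
That leaves t_4 = orange. Eliminate orange elsewhere: t_1, t_3.
t_7's domain is down to {brown}, so t_7 = brown. Strike brown from t_3.
t_3's domain is down to {white}, so t_3 = white. So t_5, t_6 can't be white.
So green goes to t_5.

t_5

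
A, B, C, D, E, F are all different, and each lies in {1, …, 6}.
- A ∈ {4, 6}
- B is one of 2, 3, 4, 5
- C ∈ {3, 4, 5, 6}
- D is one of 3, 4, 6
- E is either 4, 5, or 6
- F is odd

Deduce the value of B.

2

The 6 variables draw from only 6 values {1, 2, 3, 4, 5, 6}, so each is used; only F can be 1, hence F = 1.
The 5 still-open variables together cover exactly {2, 3, 4, 5, 6} — 5 values for 5 variables — and 2 appears only in B's list, so B = 2.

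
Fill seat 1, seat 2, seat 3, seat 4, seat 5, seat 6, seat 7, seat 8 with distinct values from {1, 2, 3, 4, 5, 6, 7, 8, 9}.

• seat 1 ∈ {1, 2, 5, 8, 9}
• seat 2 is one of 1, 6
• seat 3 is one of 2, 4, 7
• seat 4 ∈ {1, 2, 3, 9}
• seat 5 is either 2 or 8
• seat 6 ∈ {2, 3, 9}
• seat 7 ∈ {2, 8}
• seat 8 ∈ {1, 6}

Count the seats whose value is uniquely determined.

The 2 variables seat 2 and seat 8 are confined to {1, 6}, which locks those values in; drop them from seat 1, seat 4.
seat 5 and seat 7 share exactly the 2 values {2, 8}; by pigeonhole those values go to them, so strike 2, 8 from seat 1, seat 3, seat 4, seat 6.
The 2 variables seat 4 and seat 6 are confined to {3, 9}, which locks those values in; drop them from seat 1.
seat 1's domain is down to {5}, so seat 1 = 5.
Determined: seat 1=5. The other seats each still have more than one consistent value. That makes 1.

1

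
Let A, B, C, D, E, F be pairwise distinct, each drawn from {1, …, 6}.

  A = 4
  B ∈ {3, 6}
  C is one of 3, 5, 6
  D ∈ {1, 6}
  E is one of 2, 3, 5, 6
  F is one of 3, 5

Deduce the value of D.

1

A must be 4 (only option left).
The 5 still-open variables draw from only 5 values {1, 2, 3, 5, 6}, so each is used; only D can be 1, hence D = 1.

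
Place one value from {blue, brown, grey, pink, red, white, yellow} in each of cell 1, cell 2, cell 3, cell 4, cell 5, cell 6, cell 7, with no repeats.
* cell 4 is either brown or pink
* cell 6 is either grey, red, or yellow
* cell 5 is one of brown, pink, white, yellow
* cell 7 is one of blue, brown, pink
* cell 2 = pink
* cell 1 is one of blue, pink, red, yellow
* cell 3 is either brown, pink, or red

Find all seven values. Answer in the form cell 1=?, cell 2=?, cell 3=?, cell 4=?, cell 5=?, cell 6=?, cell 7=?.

cell 2 must be pink (only option left). Eliminate pink elsewhere: cell 1, cell 3, cell 4, cell 5, cell 7.
cell 4 has just one choice, so cell 4 = brown. So cell 3, cell 5, cell 7 can't be brown.
cell 7 has just one choice, so cell 7 = blue. Remove blue from cell 1.
cell 3 must be red (only option left). Eliminate red elsewhere: cell 1, cell 6.
cell 1 has just one choice, so cell 1 = yellow. Eliminate yellow elsewhere: cell 5, cell 6.
cell 5 has just one choice, so cell 5 = white.
cell 6 has just one choice, so cell 6 = grey.

cell 1=yellow, cell 2=pink, cell 3=red, cell 4=brown, cell 5=white, cell 6=grey, cell 7=blue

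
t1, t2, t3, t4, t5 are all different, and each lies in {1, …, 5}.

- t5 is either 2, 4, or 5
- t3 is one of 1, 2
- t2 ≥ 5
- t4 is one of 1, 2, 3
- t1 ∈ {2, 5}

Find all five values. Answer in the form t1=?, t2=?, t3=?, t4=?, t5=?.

t1=2, t2=5, t3=1, t4=3, t5=4

t2 must be 5 (only option left). So t1, t5 can't be 5.
t1's domain is down to {2}, so t1 = 2. Eliminate 2 elsewhere: t3, t4, t5.
That leaves t3 = 1. Eliminate 1 elsewhere: t4.
That leaves t4 = 3.
t5 has just one choice, so t5 = 4.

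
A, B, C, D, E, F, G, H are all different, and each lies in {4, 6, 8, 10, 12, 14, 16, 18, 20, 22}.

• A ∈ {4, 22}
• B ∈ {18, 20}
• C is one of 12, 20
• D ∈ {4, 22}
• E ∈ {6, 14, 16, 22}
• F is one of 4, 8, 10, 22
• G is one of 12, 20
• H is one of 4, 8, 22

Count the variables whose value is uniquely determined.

3

A and D share exactly the 2 values {4, 22}; by pigeonhole those values go to them, so strike 4, 22 from E, F, H.
H's domain is down to {8}, so H = 8. Strike 8 from F.
F's domain is down to {10}, so F = 10.
The 2 variables C and G are confined to {12, 20}, which locks those values in; drop them from B.
That leaves B = 18.
Determined: B=18, F=10, H=8. The other variables each still have more than one consistent value. That makes 3.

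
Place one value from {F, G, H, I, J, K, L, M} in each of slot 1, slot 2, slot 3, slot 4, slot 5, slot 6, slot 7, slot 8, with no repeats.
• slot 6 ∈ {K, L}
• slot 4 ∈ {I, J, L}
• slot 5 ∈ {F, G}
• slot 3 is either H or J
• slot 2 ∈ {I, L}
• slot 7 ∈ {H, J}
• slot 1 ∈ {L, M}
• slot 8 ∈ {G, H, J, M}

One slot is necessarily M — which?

slot 1

The 8 variables together cover exactly {F, G, H, I, J, K, L, M} — 8 values for 8 variables — and F appears only in slot 5's list, so slot 5 = F.
Among the 7 still-open variables, G fits only slot 8 (and all 7 values in {G, H, I, J, K, L, M} must be used), so slot 8 = G.
The 6 still-open variables together cover exactly {H, I, J, K, L, M} — 6 values for 6 variables — and K appears only in slot 6's list, so slot 6 = K.
The 5 still-open variables together cover exactly {H, I, J, L, M} — 5 values for 5 variables — and M appears only in slot 1's list, so slot 1 = M.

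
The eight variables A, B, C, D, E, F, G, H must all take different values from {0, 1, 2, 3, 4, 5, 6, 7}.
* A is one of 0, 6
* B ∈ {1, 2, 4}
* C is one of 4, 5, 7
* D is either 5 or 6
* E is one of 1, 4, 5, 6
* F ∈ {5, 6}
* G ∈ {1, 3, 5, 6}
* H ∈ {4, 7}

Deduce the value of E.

The 8 variables draw from only 8 values {0, 1, 2, 3, 4, 5, 6, 7}, so each is used; only A can be 0, hence A = 0.
The 7 still-open variables together cover exactly {1, 2, 3, 4, 5, 6, 7} — 7 values for 7 variables — and 2 appears only in B's list, so B = 2.
The 6 still-open variables together cover exactly {1, 3, 4, 5, 6, 7} — 6 values for 6 variables — and 3 appears only in G's list, so G = 3.
Among the 5 still-open variables, 1 fits only E (and all 5 values in {1, 4, 5, 6, 7} must be used), so E = 1.

1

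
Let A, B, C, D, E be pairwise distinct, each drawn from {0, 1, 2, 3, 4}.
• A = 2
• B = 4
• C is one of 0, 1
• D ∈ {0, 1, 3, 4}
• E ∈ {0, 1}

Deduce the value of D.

A must be 2 (only option left).
B must be 4 (only option left). Strike 4 from D.
The 3 still-open variables draw from only 3 values {0, 1, 3}, so each is used; only D can be 3, hence D = 3.

3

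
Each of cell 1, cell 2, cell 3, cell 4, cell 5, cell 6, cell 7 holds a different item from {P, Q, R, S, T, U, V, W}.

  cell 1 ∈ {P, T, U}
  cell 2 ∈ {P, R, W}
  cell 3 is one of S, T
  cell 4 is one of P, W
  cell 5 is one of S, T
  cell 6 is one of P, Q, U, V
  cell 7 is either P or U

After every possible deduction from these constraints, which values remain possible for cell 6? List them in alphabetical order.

cell 3 and cell 5 between them cover only {S, T} — a naked pair. Remove those values from cell 1.
cell 1 and cell 7 share exactly the 2 values {P, U}; by pigeonhole those values go to them, so strike P, U from cell 2, cell 4, cell 6.
cell 4 has just one choice, so cell 4 = W. So cell 2 can't be W.
cell 2 has just one choice, so cell 2 = R.
No further eliminations apply; cell 6 can still be any of Q, V.

Q, V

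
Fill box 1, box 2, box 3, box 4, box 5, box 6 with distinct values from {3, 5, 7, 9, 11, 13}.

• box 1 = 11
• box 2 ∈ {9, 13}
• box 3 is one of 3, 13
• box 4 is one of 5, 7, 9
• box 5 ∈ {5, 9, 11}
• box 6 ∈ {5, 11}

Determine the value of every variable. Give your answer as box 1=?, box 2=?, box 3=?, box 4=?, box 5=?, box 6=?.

box 1's domain is down to {11}, so box 1 = 11. Remove 11 from box 5, box 6.
box 6 has just one choice, so box 6 = 5. Strike 5 from box 4, box 5.
box 5 must be 9 (only option left). So box 2, box 4 can't be 9.
box 2 has just one choice, so box 2 = 13. Strike 13 from box 3.
box 3 must be 3 (only option left).
That leaves box 4 = 7.

box 1=11, box 2=13, box 3=3, box 4=7, box 5=9, box 6=5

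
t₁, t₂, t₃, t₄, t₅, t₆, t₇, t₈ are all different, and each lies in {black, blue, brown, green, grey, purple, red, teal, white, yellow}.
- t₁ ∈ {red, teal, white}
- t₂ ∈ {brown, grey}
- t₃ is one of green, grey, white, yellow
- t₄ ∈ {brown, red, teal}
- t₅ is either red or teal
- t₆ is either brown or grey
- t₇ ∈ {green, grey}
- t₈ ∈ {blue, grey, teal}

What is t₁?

white

Among the 8 variables, blue fits only t₈ (and all 8 values in {blue, brown, green, grey, red, teal, white, yellow} must be used), so t₈ = blue.
The 7 still-open variables draw from only 7 values {brown, green, grey, red, teal, white, yellow}, so each is used; only t₃ can be yellow, hence t₃ = yellow.
The 6 still-open variables together cover exactly {brown, green, grey, red, teal, white} — 6 values for 6 variables — and green appears only in t₇'s list, so t₇ = green.
The 5 still-open variables draw from only 5 values {brown, grey, red, teal, white}, so each is used; only t₁ can be white, hence t₁ = white.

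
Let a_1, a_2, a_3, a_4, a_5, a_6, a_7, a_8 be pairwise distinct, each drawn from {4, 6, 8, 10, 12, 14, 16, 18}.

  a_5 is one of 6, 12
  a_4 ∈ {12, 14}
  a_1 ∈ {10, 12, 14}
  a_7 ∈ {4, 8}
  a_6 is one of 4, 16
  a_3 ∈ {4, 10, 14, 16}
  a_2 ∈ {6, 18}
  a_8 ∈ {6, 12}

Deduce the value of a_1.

The 8 variables together cover exactly {4, 6, 8, 10, 12, 14, 16, 18} — 8 values for 8 variables — and 8 appears only in a_7's list, so a_7 = 8.
Among the 7 still-open variables, 18 fits only a_2 (and all 7 values in {4, 6, 10, 12, 14, 16, 18} must be used), so a_2 = 18.
a_5 and a_8 between them cover only {6, 12} — a naked pair. Remove those values from a_1, a_4.
a_4 must be 14 (only option left). Eliminate 14 elsewhere: a_1, a_3.
So a_1 = 10.

10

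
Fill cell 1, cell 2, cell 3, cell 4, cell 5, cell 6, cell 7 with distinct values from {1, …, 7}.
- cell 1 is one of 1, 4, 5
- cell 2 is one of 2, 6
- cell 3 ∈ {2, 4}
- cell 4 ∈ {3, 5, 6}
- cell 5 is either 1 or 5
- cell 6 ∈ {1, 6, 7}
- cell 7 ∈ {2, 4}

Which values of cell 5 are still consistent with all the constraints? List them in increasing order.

1, 5

The 7 variables together cover exactly {1, 2, 3, 4, 5, 6, 7} — 7 values for 7 variables — and 3 appears only in cell 4's list, so cell 4 = 3.
The 6 still-open variables draw from only 6 values {1, 2, 4, 5, 6, 7}, so each is used; only cell 6 can be 7, hence cell 6 = 7.
The 5 still-open variables together cover exactly {1, 2, 4, 5, 6} — 5 values for 5 variables — and 6 appears only in cell 2's list, so cell 2 = 6.
The 2 variables cell 3 and cell 7 are confined to {2, 4}, which locks those values in; drop them from cell 1.
No further eliminations apply; cell 5 can still be any of 1, 5.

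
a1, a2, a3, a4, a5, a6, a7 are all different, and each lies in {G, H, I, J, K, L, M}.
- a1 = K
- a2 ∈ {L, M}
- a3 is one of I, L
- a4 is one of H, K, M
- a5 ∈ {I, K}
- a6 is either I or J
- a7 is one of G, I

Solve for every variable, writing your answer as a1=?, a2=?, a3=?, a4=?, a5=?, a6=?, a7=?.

a1 must be K (only option left). Eliminate K elsewhere: a4, a5.
a5 has just one choice, so a5 = I. Remove I from a3, a6, a7.
a6 must be J (only option left).
That leaves a7 = G.
That leaves a3 = L. So a2 can't be L.
That leaves a2 = M. So a4 can't be M.
a4 must be H (only option left).

a1=K, a2=M, a3=L, a4=H, a5=I, a6=J, a7=G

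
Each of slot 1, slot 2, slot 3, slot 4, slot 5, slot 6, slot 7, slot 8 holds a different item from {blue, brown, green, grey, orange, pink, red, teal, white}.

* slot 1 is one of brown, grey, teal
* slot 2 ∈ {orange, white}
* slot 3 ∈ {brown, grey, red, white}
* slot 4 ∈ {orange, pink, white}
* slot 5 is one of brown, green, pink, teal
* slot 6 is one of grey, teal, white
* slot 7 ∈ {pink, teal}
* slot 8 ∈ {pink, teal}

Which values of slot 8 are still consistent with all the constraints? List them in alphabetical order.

Among the 8 variables, green fits only slot 5 (and all 8 values in {brown, green, grey, orange, pink, red, teal, white} must be used), so slot 5 = green.
Among the 7 still-open variables, red fits only slot 3 (and all 7 values in {brown, grey, orange, pink, red, teal, white} must be used), so slot 3 = red.
The 6 still-open variables draw from only 6 values {brown, grey, orange, pink, teal, white}, so each is used; only slot 1 can be brown, hence slot 1 = brown.
Among the 5 still-open variables, grey fits only slot 6 (and all 5 values in {grey, orange, pink, teal, white} must be used), so slot 6 = grey.
slot 7 and slot 8 between them cover only {pink, teal} — a naked pair. Remove those values from slot 4.
No further eliminations apply; slot 8 can still be any of pink, teal.

pink, teal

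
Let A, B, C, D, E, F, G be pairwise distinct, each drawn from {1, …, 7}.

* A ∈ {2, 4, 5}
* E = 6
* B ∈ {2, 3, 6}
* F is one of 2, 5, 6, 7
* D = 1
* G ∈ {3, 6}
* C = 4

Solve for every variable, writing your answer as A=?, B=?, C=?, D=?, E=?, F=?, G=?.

A=5, B=2, C=4, D=1, E=6, F=7, G=3

C must be 4 (only option left). Eliminate 4 elsewhere: A.
D's domain is down to {1}, so D = 1.
E has just one choice, so E = 6. So B, F, G can't be 6.
G must be 3 (only option left). Strike 3 from B.
That leaves B = 2. Eliminate 2 elsewhere: A, F.
A's domain is down to {5}, so A = 5. Eliminate 5 elsewhere: F.
F's domain is down to {7}, so F = 7.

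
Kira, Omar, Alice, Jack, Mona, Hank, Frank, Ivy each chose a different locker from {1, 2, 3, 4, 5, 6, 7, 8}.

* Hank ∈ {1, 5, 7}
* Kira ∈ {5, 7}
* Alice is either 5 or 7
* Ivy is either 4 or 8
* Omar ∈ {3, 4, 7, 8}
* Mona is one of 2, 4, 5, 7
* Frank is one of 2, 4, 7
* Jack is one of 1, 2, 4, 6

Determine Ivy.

Among the 8 variables, 3 fits only Omar (and all 8 values in {1, 2, 3, 4, 5, 6, 7, 8} must be used), so Omar = 3.
Among the 7 still-open variables, 6 fits only Jack (and all 7 values in {1, 2, 4, 5, 6, 7, 8} must be used), so Jack = 6.
Among the 6 still-open variables, 1 fits only Hank (and all 6 values in {1, 2, 4, 5, 7, 8} must be used), so Hank = 1.
The 5 still-open variables draw from only 5 values {2, 4, 5, 7, 8}, so each is used; only Ivy can be 8, hence Ivy = 8.

8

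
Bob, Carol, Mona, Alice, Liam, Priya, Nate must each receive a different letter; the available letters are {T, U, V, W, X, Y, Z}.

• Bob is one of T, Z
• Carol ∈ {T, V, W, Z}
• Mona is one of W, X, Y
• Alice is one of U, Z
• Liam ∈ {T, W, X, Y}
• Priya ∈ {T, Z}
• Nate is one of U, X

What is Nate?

The 7 variables draw from only 7 values {T, U, V, W, X, Y, Z}, so each is used; only Carol can be V, hence Carol = V.
Bob and Priya between them cover only {T, Z} — a naked pair. Remove those values from Alice, Liam.
Alice must be U (only option left). Strike U from Nate.
So Nate = X.

X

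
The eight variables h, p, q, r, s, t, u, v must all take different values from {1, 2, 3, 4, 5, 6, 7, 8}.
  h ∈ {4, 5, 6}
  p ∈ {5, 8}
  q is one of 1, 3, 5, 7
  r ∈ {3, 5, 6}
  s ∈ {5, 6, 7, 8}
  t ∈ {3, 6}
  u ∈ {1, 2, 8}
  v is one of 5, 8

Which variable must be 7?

Among the 8 variables, 2 fits only u (and all 8 values in {1, 2, 3, 4, 5, 6, 7, 8} must be used), so u = 2.
The 7 still-open variables draw from only 7 values {1, 3, 4, 5, 6, 7, 8}, so each is used; only q can be 1, hence q = 1.
The 6 still-open variables together cover exactly {3, 4, 5, 6, 7, 8} — 6 values for 6 variables — and 4 appears only in h's list, so h = 4.
Among the 5 still-open variables, 7 fits only s (and all 5 values in {3, 5, 6, 7, 8} must be used), so s = 7.

s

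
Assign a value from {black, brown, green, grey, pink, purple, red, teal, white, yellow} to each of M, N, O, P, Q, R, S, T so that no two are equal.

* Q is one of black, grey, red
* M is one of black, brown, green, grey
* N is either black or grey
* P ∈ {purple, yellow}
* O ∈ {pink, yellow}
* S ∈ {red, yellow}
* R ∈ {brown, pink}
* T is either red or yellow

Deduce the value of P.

Among the 8 variables, green fits only M (and all 8 values in {black, brown, green, grey, pink, purple, red, yellow} must be used), so M = green.
Among the 7 still-open variables, brown fits only R (and all 7 values in {black, brown, grey, pink, purple, red, yellow} must be used), so R = brown.
The 6 still-open variables together cover exactly {black, grey, pink, purple, red, yellow} — 6 values for 6 variables — and pink appears only in O's list, so O = pink.
The 5 still-open variables together cover exactly {black, grey, purple, red, yellow} — 5 values for 5 variables — and purple appears only in P's list, so P = purple.

purple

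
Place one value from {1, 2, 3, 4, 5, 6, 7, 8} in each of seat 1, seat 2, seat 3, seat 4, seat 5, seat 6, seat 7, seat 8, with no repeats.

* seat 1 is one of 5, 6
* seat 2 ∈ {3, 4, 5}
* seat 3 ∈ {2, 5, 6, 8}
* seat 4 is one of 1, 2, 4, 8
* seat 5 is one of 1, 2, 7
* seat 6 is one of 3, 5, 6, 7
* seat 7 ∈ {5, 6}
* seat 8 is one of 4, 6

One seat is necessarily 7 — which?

seat 1 and seat 7 share exactly the 2 values {5, 6}; by pigeonhole those values go to them, so strike 5, 6 from seat 2, seat 3, seat 6, seat 8.
That leaves seat 8 = 4. Eliminate 4 elsewhere: seat 2, seat 4.
seat 2 must be 3 (only option left). So seat 6 can't be 3.
So 7 goes to seat 6.

seat 6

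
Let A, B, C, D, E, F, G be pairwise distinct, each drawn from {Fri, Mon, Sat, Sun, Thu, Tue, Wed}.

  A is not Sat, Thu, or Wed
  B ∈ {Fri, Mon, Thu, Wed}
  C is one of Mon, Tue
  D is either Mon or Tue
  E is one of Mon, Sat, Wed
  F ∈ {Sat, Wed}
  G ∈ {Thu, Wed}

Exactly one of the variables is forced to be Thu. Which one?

G

The 7 variables draw from only 7 values {Fri, Mon, Sat, Sun, Thu, Tue, Wed}, so each is used; only A can be Sun, hence A = Sun.
The 6 still-open variables together cover exactly {Fri, Mon, Sat, Thu, Tue, Wed} — 6 values for 6 variables — and Fri appears only in B's list, so B = Fri.
The 5 still-open variables draw from only 5 values {Mon, Sat, Thu, Tue, Wed}, so each is used; only G can be Thu, hence G = Thu.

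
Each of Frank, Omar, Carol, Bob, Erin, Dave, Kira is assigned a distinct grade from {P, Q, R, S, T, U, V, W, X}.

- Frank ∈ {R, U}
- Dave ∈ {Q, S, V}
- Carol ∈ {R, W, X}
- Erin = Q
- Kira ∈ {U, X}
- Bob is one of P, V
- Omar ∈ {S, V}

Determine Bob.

Erin has just one choice, so Erin = Q. So Dave can't be Q.
Omar and Dave between them cover only {S, V} — a naked pair. Remove those values from Bob.
So Bob = P.

P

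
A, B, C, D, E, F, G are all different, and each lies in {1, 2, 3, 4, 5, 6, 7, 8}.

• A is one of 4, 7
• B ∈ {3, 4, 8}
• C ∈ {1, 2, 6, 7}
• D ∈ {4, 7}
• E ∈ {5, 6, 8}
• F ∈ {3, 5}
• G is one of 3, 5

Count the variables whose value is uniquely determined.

The 2 variables A and D are confined to {4, 7}, which locks those values in; drop them from B, C.
F and G share exactly the 2 values {3, 5}; by pigeonhole those values go to them, so strike 3, 5 from B, E.
B must be 8 (only option left). Eliminate 8 elsewhere: E.
E's domain is down to {6}, so E = 6. Eliminate 6 elsewhere: C.
Determined: B=8, E=6. The other variables each still have more than one consistent value. That makes 2.

2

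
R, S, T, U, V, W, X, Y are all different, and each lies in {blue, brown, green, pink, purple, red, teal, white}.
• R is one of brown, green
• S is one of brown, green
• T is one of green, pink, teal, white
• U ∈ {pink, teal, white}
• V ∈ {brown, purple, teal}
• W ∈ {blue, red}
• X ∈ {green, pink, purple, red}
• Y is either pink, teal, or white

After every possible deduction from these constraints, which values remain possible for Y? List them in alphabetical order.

Among the 8 variables, blue fits only W (and all 8 values in {blue, brown, green, pink, purple, red, teal, white} must be used), so W = blue.
The 7 still-open variables draw from only 7 values {brown, green, pink, purple, red, teal, white}, so each is used; only X can be red, hence X = red.
Among the 6 still-open variables, purple fits only V (and all 6 values in {brown, green, pink, purple, teal, white} must be used), so V = purple.
The 2 variables R and S are confined to {brown, green}, which locks those values in; drop them from T.
No further eliminations apply; Y can still be any of pink, teal, white.

pink, teal, white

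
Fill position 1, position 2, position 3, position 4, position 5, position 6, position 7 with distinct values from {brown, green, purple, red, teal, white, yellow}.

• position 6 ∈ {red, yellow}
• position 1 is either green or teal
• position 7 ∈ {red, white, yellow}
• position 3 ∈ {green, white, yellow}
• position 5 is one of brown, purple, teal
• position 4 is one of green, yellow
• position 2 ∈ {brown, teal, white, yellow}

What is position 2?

brown

The 7 variables together cover exactly {brown, green, purple, red, teal, white, yellow} — 7 values for 7 variables — and purple appears only in position 5's list, so position 5 = purple.
The 6 still-open variables draw from only 6 values {brown, green, red, teal, white, yellow}, so each is used; only position 2 can be brown, hence position 2 = brown.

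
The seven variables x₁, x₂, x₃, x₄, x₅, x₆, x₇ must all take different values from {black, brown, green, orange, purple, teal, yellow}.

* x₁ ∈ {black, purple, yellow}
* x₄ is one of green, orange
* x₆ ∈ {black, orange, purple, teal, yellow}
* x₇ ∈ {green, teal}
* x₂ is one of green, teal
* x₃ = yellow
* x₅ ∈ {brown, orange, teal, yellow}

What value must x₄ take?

orange

x₃'s domain is down to {yellow}, so x₃ = yellow. Eliminate yellow elsewhere: x₁, x₅, x₆.
The 6 still-open variables draw from only 6 values {black, brown, green, orange, purple, teal}, so each is used; only x₅ can be brown, hence x₅ = brown.
The 2 variables x₂ and x₇ are confined to {green, teal}, which locks those values in; drop them from x₄, x₆.
So x₄ = orange.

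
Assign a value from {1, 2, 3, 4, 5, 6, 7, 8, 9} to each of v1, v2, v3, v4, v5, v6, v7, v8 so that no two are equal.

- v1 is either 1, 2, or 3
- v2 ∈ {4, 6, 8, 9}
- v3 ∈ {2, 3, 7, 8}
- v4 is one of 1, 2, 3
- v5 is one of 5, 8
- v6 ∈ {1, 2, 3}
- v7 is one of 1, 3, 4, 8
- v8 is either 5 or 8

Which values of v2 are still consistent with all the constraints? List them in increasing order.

v5 and v8 share exactly the 2 values {5, 8}; by pigeonhole those values go to them, so strike 5, 8 from v2, v3, v7.
The 3 variables v1, v4, v6 are confined to {1, 2, 3}, which locks those values in; drop them from v3, v7.
v3's domain is down to {7}, so v3 = 7.
That leaves v7 = 4. Strike 4 from v2.
No further eliminations apply; v2 can still be any of 6, 9.

6, 9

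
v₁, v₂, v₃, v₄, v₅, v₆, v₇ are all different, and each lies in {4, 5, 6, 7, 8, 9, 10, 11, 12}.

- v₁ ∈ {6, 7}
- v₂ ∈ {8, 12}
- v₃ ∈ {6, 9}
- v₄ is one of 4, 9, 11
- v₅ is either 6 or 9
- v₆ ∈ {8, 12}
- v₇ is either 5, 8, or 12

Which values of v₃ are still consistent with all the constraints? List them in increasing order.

v₂ and v₆ between them cover only {8, 12} — a naked pair. Remove those values from v₇.
v₇ has just one choice, so v₇ = 5.
v₃ and v₅ share exactly the 2 values {6, 9}; by pigeonhole those values go to them, so strike 6, 9 from v₁, v₄.
v₁ must be 7 (only option left).
No further eliminations apply; v₃ can still be any of 6, 9.

6, 9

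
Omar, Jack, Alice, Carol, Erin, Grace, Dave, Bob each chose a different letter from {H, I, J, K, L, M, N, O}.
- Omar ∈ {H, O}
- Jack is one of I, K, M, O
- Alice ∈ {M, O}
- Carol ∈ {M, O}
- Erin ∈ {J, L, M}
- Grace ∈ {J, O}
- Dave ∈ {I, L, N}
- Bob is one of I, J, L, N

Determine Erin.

The 8 variables draw from only 8 values {H, I, J, K, L, M, N, O}, so each is used; only Omar can be H, hence Omar = H.
The 7 still-open variables together cover exactly {I, J, K, L, M, N, O} — 7 values for 7 variables — and K appears only in Jack's list, so Jack = K.
Alice and Carol share exactly the 2 values {M, O}; by pigeonhole those values go to them, so strike M, O from Erin, Grace.
Grace must be J (only option left). Remove J from Erin, Bob.
So Erin = L.

L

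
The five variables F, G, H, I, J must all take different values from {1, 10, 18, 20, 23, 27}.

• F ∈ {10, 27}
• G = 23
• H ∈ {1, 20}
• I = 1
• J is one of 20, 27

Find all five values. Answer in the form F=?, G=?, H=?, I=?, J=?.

G must be 23 (only option left).
I's domain is down to {1}, so I = 1. Strike 1 from H.
That leaves H = 20. Strike 20 from J.
J must be 27 (only option left). Eliminate 27 elsewhere: F.
F's domain is down to {10}, so F = 10.

F=10, G=23, H=20, I=1, J=27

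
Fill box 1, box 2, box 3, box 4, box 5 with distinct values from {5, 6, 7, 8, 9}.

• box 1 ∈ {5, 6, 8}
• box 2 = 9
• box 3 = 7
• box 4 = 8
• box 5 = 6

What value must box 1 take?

5

box 2 must be 9 (only option left).
box 3 must be 7 (only option left).
box 4 must be 8 (only option left). Strike 8 from box 1.
box 5 has just one choice, so box 5 = 6. Remove 6 from box 1.
So box 1 = 5.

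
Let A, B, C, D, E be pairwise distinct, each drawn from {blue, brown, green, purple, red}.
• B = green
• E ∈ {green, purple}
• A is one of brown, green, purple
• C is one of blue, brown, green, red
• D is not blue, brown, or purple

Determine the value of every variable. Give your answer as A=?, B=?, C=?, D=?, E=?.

A=brown, B=green, C=blue, D=red, E=purple

B has just one choice, so B = green. Eliminate green elsewhere: A, C, D, E.
D has just one choice, so D = red. Strike red from C.
E's domain is down to {purple}, so E = purple. Strike purple from A.
A has just one choice, so A = brown. Eliminate brown elsewhere: C.
C's domain is down to {blue}, so C = blue.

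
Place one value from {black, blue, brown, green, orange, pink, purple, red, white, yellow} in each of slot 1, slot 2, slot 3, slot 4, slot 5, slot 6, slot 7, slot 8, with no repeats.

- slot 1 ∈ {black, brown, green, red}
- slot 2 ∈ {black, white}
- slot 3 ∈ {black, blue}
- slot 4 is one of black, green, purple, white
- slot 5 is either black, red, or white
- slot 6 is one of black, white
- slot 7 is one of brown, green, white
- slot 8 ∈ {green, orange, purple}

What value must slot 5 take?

The 8 variables together cover exactly {black, blue, brown, green, orange, purple, red, white} — 8 values for 8 variables — and blue appears only in slot 3's list, so slot 3 = blue.
The 7 still-open variables draw from only 7 values {black, brown, green, orange, purple, red, white}, so each is used; only slot 8 can be orange, hence slot 8 = orange.
Among the 6 still-open variables, purple fits only slot 4 (and all 6 values in {black, brown, green, purple, red, white} must be used), so slot 4 = purple.
slot 2 and slot 6 share exactly the 2 values {black, white}; by pigeonhole those values go to them, so strike black, white from slot 1, slot 5, slot 7.
So slot 5 = red.

red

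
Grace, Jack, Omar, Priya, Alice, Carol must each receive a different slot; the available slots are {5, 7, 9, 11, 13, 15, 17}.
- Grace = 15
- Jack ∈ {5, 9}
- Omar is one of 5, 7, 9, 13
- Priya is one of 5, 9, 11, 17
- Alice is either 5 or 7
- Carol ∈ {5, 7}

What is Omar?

Grace must be 15 (only option left).
The 2 variables Alice and Carol are confined to {5, 7}, which locks those values in; drop them from Jack, Omar, Priya.
Jack has just one choice, so Jack = 9. Remove 9 from Omar, Priya.
So Omar = 13.

13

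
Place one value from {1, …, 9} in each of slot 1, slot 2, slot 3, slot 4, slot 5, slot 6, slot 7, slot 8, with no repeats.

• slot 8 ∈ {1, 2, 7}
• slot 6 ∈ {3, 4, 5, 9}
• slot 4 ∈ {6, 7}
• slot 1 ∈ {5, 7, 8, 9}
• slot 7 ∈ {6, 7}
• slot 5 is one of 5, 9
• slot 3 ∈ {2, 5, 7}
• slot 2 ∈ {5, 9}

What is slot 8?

1

slot 2 and slot 5 share exactly the 2 values {5, 9}; by pigeonhole those values go to them, so strike 5, 9 from slot 1, slot 3, slot 6.
The 2 variables slot 4 and slot 7 are confined to {6, 7}, which locks those values in; drop them from slot 1, slot 3, slot 8.
slot 1's domain is down to {8}, so slot 1 = 8.
slot 3 must be 2 (only option left). So slot 8 can't be 2.
So slot 8 = 1.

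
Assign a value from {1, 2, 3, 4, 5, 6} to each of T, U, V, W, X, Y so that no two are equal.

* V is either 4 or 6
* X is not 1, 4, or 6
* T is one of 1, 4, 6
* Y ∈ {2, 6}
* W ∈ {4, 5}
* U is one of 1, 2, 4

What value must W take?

5

The 6 variables draw from only 6 values {1, 2, 3, 4, 5, 6}, so each is used; only X can be 3, hence X = 3.
The 5 still-open variables draw from only 5 values {1, 2, 4, 5, 6}, so each is used; only W can be 5, hence W = 5.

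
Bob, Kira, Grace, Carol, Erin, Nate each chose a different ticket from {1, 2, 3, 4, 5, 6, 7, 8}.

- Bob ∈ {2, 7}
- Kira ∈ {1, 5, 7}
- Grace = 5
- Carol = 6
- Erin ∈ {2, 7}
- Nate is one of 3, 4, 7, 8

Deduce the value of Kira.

Grace has just one choice, so Grace = 5. Eliminate 5 elsewhere: Kira.
Carol's domain is down to {6}, so Carol = 6.
Bob and Erin share exactly the 2 values {2, 7}; by pigeonhole those values go to them, so strike 2, 7 from Kira, Nate.
So Kira = 1.

1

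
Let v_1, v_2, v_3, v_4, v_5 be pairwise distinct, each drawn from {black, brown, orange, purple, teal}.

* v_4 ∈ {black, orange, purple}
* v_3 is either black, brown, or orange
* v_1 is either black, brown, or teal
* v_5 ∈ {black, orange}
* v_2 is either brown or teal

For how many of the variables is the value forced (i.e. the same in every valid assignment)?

1

Among the 5 variables, purple fits only v_4 (and all 5 values in {black, brown, orange, purple, teal} must be used), so v_4 = purple.
Determined: v_4=purple. The other variables each still have more than one consistent value. That makes 1.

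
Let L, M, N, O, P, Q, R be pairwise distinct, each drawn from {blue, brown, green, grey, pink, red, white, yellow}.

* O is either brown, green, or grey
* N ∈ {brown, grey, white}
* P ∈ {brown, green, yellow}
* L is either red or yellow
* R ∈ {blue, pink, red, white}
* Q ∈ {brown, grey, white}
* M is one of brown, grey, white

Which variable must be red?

L

The 3 variables M, N, Q are confined to {brown, grey, white}, which locks those values in; drop them from O, P, R.
O's domain is down to {green}, so O = green. Strike green from P.
That leaves P = yellow. Remove yellow from L.
So red goes to L.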